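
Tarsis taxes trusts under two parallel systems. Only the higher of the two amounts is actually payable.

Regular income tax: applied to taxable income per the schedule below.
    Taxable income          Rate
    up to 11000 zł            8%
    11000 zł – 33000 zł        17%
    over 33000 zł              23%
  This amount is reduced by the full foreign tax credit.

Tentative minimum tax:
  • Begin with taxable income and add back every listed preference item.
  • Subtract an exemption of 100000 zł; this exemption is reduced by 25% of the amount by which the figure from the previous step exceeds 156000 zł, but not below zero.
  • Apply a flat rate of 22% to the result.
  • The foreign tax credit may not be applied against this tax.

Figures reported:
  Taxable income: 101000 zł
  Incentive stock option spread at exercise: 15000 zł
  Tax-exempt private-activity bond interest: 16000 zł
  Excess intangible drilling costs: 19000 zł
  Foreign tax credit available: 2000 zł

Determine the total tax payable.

Regular income tax:
  11000 zł × 8% = 880 zł
  22000 zł × 17% = 3740 zł
  68000 zł × 23% = 15640 zł
  → 20260 zł
  Less foreign tax credit 2000 zł → 18260 zł

Tentative minimum tax:
  Adjusted income: 101000 zł + 15000 zł + 16000 zł + 19000 zł = 151000 zł
  Exemption: 151000 zł ≤ 156000 zł, so full 100000 zł applies
  Base: 151000 zł − 100000 zł = 51000 zł
  51000 zł × 22% = 11220 zł

18260 zł > 11220 zł, so the regular income tax governs.

18260 zł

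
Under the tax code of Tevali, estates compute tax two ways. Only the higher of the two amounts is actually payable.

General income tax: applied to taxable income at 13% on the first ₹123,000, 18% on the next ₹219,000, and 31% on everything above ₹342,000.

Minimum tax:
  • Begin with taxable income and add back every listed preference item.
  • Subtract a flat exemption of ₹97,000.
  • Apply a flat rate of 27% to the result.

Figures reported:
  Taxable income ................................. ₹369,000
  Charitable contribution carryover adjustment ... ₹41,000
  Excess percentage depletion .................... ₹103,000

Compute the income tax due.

₹112,320

General income tax:
  ₹123,000 × 13% = ₹15,990
  ₹219,000 × 18% = ₹39,420
  ₹27,000 × 31% = ₹8,370
  → ₹63,780

Minimum tax:
  Adjusted income: ₹369,000 + ₹41,000 + ₹103,000 = ₹513,000
  Less exemption ₹97,000 → base ₹416,000
  ₹416,000 × 27% = ₹112,320

₹112,320 > ₹63,780, so the minimum tax is the binding amount.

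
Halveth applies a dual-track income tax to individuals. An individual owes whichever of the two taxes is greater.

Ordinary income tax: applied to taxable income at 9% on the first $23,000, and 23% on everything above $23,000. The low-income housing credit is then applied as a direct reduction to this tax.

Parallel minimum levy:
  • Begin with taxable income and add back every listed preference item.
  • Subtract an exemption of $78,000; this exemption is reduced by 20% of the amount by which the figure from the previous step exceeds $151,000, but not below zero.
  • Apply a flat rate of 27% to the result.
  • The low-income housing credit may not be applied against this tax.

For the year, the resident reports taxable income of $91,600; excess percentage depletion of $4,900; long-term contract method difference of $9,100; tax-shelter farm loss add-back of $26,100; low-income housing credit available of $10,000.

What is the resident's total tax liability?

$14,499

Parallel minimum levy:
  Adjusted income: $91,600 + $4,900 + $9,100 + $26,100 = $131,700
  Exemption: $131,700 ≤ $151,000, so full $78,000 applies
  Base: $131,700 − $78,000 = $53,700
  $53,700 × 27% = $14,499

Ordinary income tax:
  $23,000 × 9% = $2,070
  $68,600 × 23% = $15,778
  → $17,848
  Less low-income housing credit $10,000 → $7,848

$14,499 > $7,848, so the parallel minimum levy is the binding amount.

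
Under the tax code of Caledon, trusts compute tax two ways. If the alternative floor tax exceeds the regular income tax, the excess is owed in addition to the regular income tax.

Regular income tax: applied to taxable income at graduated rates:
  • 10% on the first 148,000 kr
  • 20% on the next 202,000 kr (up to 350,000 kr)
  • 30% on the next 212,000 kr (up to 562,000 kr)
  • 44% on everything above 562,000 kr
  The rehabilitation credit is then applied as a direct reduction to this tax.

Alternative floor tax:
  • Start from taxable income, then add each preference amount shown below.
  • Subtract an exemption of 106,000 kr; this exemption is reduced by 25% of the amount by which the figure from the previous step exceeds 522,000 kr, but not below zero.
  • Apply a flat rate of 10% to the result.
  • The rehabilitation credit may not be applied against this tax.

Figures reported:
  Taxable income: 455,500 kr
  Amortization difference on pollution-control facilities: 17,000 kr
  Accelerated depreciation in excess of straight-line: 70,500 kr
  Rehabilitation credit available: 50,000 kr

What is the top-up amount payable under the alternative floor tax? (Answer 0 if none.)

Regular income tax:
  148,000 kr × 10% = 14,800 kr
  202,000 kr × 20% = 40,400 kr
  105,500 kr × 30% = 31,650 kr
  → 86,850 kr
  Less rehabilitation credit 50,000 kr → 36,850 kr

Alternative floor tax:
  Adjusted income: 455,500 kr + 17,000 kr + 70,500 kr = 543,000 kr
  Exemption: 106,000 kr − 25% × (543,000 kr − 522,000 kr) = 106,000 kr − 5,250 kr = 100,750 kr
  Base: 543,000 kr − 100,750 kr = 442,250 kr
  442,250 kr × 10% = 44,225 kr

Excess of alternative floor tax over regular income tax: 44,225 kr − 36,850 kr = 7,375 kr.

7,375 kr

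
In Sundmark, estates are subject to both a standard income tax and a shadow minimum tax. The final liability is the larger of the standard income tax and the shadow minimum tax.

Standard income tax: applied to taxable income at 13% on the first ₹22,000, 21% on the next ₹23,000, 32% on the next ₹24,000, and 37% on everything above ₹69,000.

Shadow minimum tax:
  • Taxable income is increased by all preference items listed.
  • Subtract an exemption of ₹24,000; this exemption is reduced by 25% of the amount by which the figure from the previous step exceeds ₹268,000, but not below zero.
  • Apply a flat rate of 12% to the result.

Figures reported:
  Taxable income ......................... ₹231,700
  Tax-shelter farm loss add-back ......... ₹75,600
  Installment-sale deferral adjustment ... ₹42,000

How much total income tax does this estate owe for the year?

Standard income tax:
  ₹22,000 × 13% = ₹2,860
  ₹23,000 × 21% = ₹4,830
  ₹24,000 × 32% = ₹7,680
  ₹162,700 × 37% = ₹60,199
  → ₹75,569

Shadow minimum tax:
  Adjusted income: ₹231,700 + ₹75,600 + ₹42,000 = ₹349,300
  Exemption: ₹24,000 − 25% × (₹349,300 − ₹268,000) = ₹24,000 − ₹20,325 = ₹3,675
  Base: ₹349,300 − ₹3,675 = ₹345,625
  ₹345,625 × 12% = ₹41,475

₹75,569 > ₹41,475, so the standard income tax governs.

₹75,569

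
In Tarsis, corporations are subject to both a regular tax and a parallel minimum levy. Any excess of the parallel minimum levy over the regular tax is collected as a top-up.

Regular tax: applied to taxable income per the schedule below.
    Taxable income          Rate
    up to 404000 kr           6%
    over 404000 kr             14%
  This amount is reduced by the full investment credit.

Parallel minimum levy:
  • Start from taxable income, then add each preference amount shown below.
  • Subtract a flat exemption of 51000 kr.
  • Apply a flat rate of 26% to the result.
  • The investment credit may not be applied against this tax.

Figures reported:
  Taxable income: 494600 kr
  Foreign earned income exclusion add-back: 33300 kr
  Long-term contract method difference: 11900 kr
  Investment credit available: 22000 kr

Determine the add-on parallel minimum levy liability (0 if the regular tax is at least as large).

112164 kr

Parallel minimum levy:
  Adjusted income: 494600 kr + 33300 kr + 11900 kr = 539800 kr
  Less exemption 51000 kr → base 488800 kr
  488800 kr × 26% = 127088 kr

Regular tax:
  404000 kr × 6% = 24240 kr
  90600 kr × 14% = 12684 kr
  → 36924 kr
  Less investment credit 22000 kr → 14924 kr

Excess of parallel minimum levy over regular tax: 127088 kr − 14924 kr = 112164 kr.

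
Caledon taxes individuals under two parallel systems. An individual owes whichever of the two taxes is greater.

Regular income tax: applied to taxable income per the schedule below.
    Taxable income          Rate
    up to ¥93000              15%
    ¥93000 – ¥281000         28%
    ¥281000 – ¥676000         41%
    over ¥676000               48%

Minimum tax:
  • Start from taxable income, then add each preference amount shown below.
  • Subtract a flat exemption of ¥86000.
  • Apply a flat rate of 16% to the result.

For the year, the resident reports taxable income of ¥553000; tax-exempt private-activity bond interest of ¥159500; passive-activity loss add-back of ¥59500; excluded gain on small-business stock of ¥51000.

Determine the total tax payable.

Regular income tax:
  ¥93000 × 15% = ¥13950
  ¥188000 × 28% = ¥52640
  ¥272000 × 41% = ¥111520
  → ¥178110

Minimum tax:
  Adjusted income: ¥553000 + ¥159500 + ¥59500 + ¥51000 = ¥823000
  Less exemption ¥86000 → base ¥737000
  ¥737000 × 16% = ¥117920

¥178110 > ¥117920, so the regular income tax governs.

¥178110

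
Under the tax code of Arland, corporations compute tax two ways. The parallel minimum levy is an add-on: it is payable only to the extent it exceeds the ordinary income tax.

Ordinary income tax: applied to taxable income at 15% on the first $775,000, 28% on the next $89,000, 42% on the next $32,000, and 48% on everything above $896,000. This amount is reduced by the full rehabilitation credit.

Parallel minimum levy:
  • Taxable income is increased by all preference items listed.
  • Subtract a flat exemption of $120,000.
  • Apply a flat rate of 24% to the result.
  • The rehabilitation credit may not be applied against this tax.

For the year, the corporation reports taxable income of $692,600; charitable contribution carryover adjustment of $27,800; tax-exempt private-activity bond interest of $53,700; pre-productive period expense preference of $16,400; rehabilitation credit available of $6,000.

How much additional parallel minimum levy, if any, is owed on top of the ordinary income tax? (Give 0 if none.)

$63,030

Parallel minimum levy:
  Adjusted income: $692,600 + $27,800 + $53,700 + $16,400 = $790,500
  Less exemption $120,000 → base $670,500
  $670,500 × 24% = $160,920

Ordinary income tax:
  $692,600 × 15% = $103,890
  Less rehabilitation credit $6,000 → $97,890

Excess of parallel minimum levy over ordinary income tax: $160,920 − $97,890 = $63,030.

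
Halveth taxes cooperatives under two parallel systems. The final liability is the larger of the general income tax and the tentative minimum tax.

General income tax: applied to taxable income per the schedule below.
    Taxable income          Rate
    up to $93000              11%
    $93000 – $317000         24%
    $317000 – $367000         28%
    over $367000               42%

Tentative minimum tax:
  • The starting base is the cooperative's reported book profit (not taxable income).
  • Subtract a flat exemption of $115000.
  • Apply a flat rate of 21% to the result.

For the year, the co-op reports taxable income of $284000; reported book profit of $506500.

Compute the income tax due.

General income tax:
  $93000 × 11% = $10230
  $191000 × 24% = $45840
  → $56070

Tentative minimum tax:
  Base (reported book profit): $506500
  Less exemption $115000 → base $391500
  $391500 × 21% = $82215

$82215 > $56070, so the tentative minimum tax is the binding amount.

$82215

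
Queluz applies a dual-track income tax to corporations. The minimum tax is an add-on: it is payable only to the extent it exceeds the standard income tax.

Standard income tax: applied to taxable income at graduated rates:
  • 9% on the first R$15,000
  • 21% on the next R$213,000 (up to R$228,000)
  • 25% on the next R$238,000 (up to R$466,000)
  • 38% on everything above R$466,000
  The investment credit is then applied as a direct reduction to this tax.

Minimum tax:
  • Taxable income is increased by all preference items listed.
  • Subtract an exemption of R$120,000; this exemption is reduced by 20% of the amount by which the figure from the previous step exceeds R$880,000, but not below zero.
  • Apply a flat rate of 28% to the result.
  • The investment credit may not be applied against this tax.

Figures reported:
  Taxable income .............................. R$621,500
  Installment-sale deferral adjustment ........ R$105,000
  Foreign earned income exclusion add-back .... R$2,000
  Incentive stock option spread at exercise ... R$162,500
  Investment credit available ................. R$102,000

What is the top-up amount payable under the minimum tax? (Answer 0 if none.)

Standard income tax:
  R$15,000 × 9% = R$1,350
  R$213,000 × 21% = R$44,730
  R$238,000 × 25% = R$59,500
  R$155,500 × 38% = R$59,090
  → R$164,670
  Less investment credit R$102,000 → R$62,670

Minimum tax:
  Adjusted income: R$621,500 + R$105,000 + R$2,000 + R$162,500 = R$891,000
  Exemption: R$120,000 − 20% × (R$891,000 − R$880,000) = R$120,000 − R$2,200 = R$117,800
  Base: R$891,000 − R$117,800 = R$773,200
  R$773,200 × 28% = R$216,496

Excess of minimum tax over standard income tax: R$216,496 − R$62,670 = R$153,826.

R$153,826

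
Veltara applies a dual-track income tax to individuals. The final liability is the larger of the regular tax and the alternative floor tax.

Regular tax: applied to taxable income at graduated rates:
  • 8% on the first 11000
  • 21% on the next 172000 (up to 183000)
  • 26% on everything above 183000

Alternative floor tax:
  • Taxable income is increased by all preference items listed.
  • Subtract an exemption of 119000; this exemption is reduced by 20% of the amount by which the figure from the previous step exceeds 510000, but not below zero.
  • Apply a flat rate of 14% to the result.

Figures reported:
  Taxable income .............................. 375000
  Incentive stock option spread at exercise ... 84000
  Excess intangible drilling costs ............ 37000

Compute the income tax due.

86920

Alternative floor tax:
  Adjusted income: 375000 + 84000 + 37000 = 496000
  Exemption: 496000 ≤ 510000, so full 119000 applies
  Base: 496000 − 119000 = 377000
  377000 × 14% = 52780

Regular tax:
  11000 × 8% = 880
  172000 × 21% = 36120
  192000 × 26% = 49920
  → 86920

86920 > 52780, so the regular tax governs.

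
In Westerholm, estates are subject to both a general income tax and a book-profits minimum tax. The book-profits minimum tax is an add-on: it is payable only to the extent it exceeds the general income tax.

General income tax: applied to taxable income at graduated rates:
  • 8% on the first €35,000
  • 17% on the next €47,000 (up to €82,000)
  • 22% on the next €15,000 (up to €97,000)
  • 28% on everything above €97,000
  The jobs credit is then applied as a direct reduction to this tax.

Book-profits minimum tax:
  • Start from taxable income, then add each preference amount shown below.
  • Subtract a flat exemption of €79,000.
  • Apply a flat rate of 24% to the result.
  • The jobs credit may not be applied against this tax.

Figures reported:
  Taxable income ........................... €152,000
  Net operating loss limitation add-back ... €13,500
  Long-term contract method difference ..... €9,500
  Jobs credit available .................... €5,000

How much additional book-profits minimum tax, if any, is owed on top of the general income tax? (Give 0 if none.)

Book-profits minimum tax:
  Adjusted income: €152,000 + €13,500 + €9,500 = €175,000
  Less exemption €79,000 → base €96,000
  €96,000 × 24% = €23,040

General income tax:
  €35,000 × 8% = €2,800
  €47,000 × 17% = €7,990
  €15,000 × 22% = €3,300
  €55,000 × 28% = €15,400
  → €29,490
  Less jobs credit €5,000 → €24,490

€23,040 ≤ €24,490, so no add-on is due.

€0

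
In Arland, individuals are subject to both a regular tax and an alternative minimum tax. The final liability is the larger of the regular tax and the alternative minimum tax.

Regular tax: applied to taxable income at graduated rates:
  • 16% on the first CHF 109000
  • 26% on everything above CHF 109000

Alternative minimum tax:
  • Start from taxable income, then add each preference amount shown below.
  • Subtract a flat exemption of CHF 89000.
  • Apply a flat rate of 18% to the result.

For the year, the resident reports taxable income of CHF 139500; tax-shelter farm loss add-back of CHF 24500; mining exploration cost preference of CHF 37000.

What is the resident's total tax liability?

Alternative minimum tax:
  Adjusted income: CHF 139500 + CHF 24500 + CHF 37000 = CHF 201000
  Less exemption CHF 89000 → base CHF 112000
  CHF 112000 × 18% = CHF 20160

Regular tax:
  CHF 109000 × 16% = CHF 17440
  CHF 30500 × 26% = CHF 7930
  → CHF 25370

CHF 25370 > CHF 20160, so the regular tax governs.

CHF 25370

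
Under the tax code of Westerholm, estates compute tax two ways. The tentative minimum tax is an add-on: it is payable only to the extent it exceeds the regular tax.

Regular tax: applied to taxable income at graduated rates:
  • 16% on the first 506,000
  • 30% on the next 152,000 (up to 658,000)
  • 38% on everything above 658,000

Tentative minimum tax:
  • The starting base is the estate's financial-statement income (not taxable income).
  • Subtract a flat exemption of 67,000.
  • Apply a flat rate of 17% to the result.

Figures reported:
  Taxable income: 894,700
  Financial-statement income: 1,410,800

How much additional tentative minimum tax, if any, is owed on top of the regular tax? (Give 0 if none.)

11,940

Tentative minimum tax:
  Base (financial-statement income): 1,410,800
  Less exemption 67,000 → base 1,343,800
  1,343,800 × 17% = 228,446

Regular tax:
  506,000 × 16% = 80,960
  152,000 × 30% = 45,600
  236,700 × 38% = 89,946
  → 216,506

Excess of tentative minimum tax over regular tax: 228,446 − 216,506 = 11,940.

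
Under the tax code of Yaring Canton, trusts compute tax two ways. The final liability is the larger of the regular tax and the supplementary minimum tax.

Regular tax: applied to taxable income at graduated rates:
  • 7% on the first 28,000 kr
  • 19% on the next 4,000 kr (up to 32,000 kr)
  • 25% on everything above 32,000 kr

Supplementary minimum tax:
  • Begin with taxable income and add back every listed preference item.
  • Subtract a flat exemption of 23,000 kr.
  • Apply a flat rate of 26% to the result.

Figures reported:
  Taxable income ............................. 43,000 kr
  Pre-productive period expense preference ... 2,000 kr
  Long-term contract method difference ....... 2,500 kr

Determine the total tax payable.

6,370 kr

Regular tax:
  28,000 kr × 7% = 1,960 kr
  4,000 kr × 19% = 760 kr
  11,000 kr × 25% = 2,750 kr
  → 5,470 kr

Supplementary minimum tax:
  Adjusted income: 43,000 kr + 2,000 kr + 2,500 kr = 47,500 kr
  Less exemption 23,000 kr → base 24,500 kr
  24,500 kr × 26% = 6,370 kr

6,370 kr > 5,470 kr, so the supplementary minimum tax is the binding amount.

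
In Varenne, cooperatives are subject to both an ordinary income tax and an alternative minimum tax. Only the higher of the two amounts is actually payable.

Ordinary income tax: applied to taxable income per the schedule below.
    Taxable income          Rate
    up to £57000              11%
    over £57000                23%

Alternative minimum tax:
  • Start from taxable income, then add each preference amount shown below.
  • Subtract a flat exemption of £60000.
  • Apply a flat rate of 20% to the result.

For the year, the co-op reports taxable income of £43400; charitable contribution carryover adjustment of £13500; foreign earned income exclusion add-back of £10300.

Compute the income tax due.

Alternative minimum tax:
  Adjusted income: £43400 + £13500 + £10300 = £67200
  Less exemption £60000 → base £7200
  £7200 × 20% = £1440

Ordinary income tax:
  £43400 × 11% = £4774

£4774 > £1440, so the ordinary income tax governs.

£4774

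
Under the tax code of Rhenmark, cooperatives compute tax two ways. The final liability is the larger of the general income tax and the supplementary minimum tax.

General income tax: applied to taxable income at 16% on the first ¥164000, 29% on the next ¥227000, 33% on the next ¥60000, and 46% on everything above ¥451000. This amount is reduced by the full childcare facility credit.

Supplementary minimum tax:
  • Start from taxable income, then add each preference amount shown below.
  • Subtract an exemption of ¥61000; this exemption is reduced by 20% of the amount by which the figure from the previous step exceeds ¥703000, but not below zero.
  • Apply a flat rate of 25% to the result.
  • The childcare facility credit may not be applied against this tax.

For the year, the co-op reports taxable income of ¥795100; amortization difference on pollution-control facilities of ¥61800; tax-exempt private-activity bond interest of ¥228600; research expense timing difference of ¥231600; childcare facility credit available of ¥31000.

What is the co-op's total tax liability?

¥329275

General income tax:
  ¥164000 × 16% = ¥26240
  ¥227000 × 29% = ¥65830
  ¥60000 × 33% = ¥19800
  ¥344100 × 46% = ¥158286
  → ¥270156
  Less childcare facility credit ¥31000 → ¥239156

Supplementary minimum tax:
  Adjusted income: ¥795100 + ¥61800 + ¥228600 + ¥231600 = ¥1317100
  Exemption: 20% × (¥1317100 − ¥703000) = ¥122820 ≥ ¥61000, so the exemption is fully phased out
  Base: ¥1317100 − ¥0 = ¥1317100
  ¥1317100 × 25% = ¥329275

¥329275 > ¥239156, so the supplementary minimum tax is the binding amount.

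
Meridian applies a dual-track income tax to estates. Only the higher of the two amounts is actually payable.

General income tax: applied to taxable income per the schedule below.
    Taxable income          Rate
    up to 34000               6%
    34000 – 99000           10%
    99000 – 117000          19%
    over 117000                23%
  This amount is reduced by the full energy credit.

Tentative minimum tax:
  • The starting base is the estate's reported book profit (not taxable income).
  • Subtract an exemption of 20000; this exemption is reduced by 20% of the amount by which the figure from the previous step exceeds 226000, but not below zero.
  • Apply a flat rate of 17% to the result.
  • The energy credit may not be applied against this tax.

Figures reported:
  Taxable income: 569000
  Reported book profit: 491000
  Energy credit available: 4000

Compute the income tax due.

111920

Tentative minimum tax:
  Base (reported book profit): 491000
  Exemption: 20% × (491000 − 226000) = 53000 ≥ 20000, so the exemption is fully phased out
  Base: 491000 − 0 = 491000
  491000 × 17% = 83470

General income tax:
  34000 × 6% = 2040
  65000 × 10% = 6500
  18000 × 19% = 3420
  452000 × 23% = 103960
  → 115920
  Less energy credit 4000 → 111920

111920 > 83470, so the general income tax governs.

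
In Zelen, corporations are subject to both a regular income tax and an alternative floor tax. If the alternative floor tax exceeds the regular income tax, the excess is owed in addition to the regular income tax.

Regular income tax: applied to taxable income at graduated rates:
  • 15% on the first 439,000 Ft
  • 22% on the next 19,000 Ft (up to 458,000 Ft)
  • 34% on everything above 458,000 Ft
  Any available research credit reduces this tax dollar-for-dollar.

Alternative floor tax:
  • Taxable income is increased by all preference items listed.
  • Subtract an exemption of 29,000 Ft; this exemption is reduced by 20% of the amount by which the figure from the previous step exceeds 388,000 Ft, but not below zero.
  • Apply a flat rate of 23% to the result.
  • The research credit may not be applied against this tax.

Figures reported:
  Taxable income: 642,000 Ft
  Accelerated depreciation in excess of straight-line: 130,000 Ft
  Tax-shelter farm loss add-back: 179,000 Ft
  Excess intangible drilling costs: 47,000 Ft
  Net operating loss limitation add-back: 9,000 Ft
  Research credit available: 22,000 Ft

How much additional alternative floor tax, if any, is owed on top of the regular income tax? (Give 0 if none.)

Alternative floor tax:
  Adjusted income: 642,000 Ft + 130,000 Ft + 179,000 Ft + 47,000 Ft + 9,000 Ft = 1,007,000 Ft
  Exemption: 20% × (1,007,000 Ft − 388,000 Ft) = 123,800 Ft ≥ 29,000 Ft, so the exemption is fully phased out
  Base: 1,007,000 Ft − 0 Ft = 1,007,000 Ft
  1,007,000 Ft × 23% = 231,610 Ft

Regular income tax:
  439,000 Ft × 15% = 65,850 Ft
  19,000 Ft × 22% = 4,180 Ft
  184,000 Ft × 34% = 62,560 Ft
  → 132,590 Ft
  Less research credit 22,000 Ft → 110,590 Ft

Excess of alternative floor tax over regular income tax: 231,610 Ft − 110,590 Ft = 121,020 Ft.

121,020 Ft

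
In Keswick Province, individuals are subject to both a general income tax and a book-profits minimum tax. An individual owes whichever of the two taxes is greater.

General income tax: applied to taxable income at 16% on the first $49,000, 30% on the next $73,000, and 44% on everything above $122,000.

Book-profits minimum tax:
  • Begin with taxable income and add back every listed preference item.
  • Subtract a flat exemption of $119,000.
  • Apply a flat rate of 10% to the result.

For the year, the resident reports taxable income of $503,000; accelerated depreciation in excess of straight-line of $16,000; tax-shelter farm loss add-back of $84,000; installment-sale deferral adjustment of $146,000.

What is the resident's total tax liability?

Book-profits minimum tax:
  Adjusted income: $503,000 + $16,000 + $84,000 + $146,000 = $749,000
  Less exemption $119,000 → base $630,000
  $630,000 × 10% = $63,000

General income tax:
  $49,000 × 16% = $7,840
  $73,000 × 30% = $21,900
  $381,000 × 44% = $167,640
  → $197,380

$197,380 > $63,000, so the general income tax governs.

$197,380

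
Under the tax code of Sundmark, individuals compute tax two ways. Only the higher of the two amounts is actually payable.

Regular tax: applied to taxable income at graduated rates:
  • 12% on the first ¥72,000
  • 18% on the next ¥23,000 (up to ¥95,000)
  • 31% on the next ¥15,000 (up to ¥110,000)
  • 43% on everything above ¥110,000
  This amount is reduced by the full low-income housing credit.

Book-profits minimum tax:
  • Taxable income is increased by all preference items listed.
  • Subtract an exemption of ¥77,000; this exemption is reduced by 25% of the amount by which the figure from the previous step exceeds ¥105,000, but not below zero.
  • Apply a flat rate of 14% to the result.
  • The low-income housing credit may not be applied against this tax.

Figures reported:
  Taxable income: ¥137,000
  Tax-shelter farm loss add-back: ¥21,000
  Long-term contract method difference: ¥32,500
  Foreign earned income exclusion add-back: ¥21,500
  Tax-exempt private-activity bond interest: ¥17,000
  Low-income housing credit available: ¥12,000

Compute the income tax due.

¥25,620

Regular tax:
  ¥72,000 × 12% = ¥8,640
  ¥23,000 × 18% = ¥4,140
  ¥15,000 × 31% = ¥4,650
  ¥27,000 × 43% = ¥11,610
  → ¥29,040
  Less low-income housing credit ¥12,000 → ¥17,040

Book-profits minimum tax:
  Adjusted income: ¥137,000 + ¥21,000 + ¥32,500 + ¥21,500 + ¥17,000 = ¥229,000
  Exemption: ¥77,000 − 25% × (¥229,000 − ¥105,000) = ¥77,000 − ¥31,000 = ¥46,000
  Base: ¥229,000 − ¥46,000 = ¥183,000
  ¥183,000 × 14% = ¥25,620

¥25,620 > ¥17,040, so the book-profits minimum tax is the binding amount.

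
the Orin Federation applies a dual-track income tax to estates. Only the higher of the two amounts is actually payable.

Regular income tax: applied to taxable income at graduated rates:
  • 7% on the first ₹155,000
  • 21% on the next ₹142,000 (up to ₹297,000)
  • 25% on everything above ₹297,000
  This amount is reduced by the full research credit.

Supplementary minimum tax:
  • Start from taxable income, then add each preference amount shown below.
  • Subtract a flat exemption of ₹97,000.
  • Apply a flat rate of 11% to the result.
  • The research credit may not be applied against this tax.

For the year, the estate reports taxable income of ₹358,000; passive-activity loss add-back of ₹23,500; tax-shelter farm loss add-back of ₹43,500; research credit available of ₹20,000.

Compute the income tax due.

₹36,080

Regular income tax:
  ₹155,000 × 7% = ₹10,850
  ₹142,000 × 21% = ₹29,820
  ₹61,000 × 25% = ₹15,250
  → ₹55,920
  Less research credit ₹20,000 → ₹35,920

Supplementary minimum tax:
  Adjusted income: ₹358,000 + ₹23,500 + ₹43,500 = ₹425,000
  Less exemption ₹97,000 → base ₹328,000
  ₹328,000 × 11% = ₹36,080

₹36,080 > ₹35,920, so the supplementary minimum tax is the binding amount.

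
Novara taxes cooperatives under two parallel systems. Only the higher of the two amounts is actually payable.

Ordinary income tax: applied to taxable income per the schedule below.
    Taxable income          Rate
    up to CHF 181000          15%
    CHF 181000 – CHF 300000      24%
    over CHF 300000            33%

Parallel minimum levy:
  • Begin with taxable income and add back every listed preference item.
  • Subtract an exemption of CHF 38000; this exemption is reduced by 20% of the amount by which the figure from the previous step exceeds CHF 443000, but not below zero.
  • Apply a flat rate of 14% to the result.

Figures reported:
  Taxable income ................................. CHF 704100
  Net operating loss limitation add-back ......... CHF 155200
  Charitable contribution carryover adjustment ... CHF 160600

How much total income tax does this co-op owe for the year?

CHF 189063

Parallel minimum levy:
  Adjusted income: CHF 704100 + CHF 155200 + CHF 160600 = CHF 1019900
  Exemption: 20% × (CHF 1019900 − CHF 443000) = CHF 115380 ≥ CHF 38000, so the exemption is fully phased out
  Base: CHF 1019900 − CHF 0 = CHF 1019900
  CHF 1019900 × 14% = CHF 142786

Ordinary income tax:
  CHF 181000 × 15% = CHF 27150
  CHF 119000 × 24% = CHF 28560
  CHF 404100 × 33% = CHF 133353
  → CHF 189063

CHF 189063 > CHF 142786, so the ordinary income tax governs.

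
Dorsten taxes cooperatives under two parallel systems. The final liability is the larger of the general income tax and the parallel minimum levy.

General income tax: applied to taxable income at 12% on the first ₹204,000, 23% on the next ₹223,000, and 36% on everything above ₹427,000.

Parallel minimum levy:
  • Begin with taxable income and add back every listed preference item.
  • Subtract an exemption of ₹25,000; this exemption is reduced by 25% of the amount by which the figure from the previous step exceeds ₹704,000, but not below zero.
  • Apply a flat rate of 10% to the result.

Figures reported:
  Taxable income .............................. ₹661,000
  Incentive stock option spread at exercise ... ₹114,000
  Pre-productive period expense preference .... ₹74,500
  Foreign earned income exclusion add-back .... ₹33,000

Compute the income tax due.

₹160,010

General income tax:
  ₹204,000 × 12% = ₹24,480
  ₹223,000 × 23% = ₹51,290
  ₹234,000 × 36% = ₹84,240
  → ₹160,010

Parallel minimum levy:
  Adjusted income: ₹661,000 + ₹114,000 + ₹74,500 + ₹33,000 = ₹882,500
  Exemption: 25% × (₹882,500 − ₹704,000) = ₹44,625 ≥ ₹25,000, so the exemption is fully phased out
  Base: ₹882,500 − ₹0 = ₹882,500
  ₹882,500 × 10% = ₹88,250

₹160,010 > ₹88,250, so the general income tax governs.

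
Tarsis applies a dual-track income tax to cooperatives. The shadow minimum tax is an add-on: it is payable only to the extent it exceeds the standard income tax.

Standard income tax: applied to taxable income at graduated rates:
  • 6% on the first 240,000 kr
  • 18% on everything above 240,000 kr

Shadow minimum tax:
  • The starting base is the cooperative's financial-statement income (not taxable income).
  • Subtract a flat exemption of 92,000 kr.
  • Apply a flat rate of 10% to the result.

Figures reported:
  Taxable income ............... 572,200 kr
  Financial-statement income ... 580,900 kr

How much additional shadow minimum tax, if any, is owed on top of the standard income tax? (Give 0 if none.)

Shadow minimum tax:
  Base (financial-statement income): 580,900 kr
  Less exemption 92,000 kr → base 488,900 kr
  488,900 kr × 10% = 48,890 kr

Standard income tax:
  240,000 kr × 6% = 14,400 kr
  332,200 kr × 18% = 59,796 kr
  → 74,196 kr

48,890 kr ≤ 74,196 kr, so no add-on is due.

0 kr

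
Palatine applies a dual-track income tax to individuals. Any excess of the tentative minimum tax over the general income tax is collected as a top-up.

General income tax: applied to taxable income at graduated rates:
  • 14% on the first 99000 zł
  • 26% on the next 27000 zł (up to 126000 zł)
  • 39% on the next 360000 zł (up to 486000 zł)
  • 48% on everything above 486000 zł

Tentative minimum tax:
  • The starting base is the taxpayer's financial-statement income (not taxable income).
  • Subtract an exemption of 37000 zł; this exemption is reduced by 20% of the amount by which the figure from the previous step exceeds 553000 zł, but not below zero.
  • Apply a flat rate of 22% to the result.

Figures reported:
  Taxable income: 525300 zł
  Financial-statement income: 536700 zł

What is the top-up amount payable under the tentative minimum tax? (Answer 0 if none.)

0 zł

General income tax:
  99000 zł × 14% = 13860 zł
  27000 zł × 26% = 7020 zł
  360000 zł × 39% = 140400 zł
  39300 zł × 48% = 18864 zł
  → 180144 zł

Tentative minimum tax:
  Base (financial-statement income): 536700 zł
  Exemption: 536700 zł ≤ 553000 zł, so full 37000 zł applies
  Base: 536700 zł − 37000 zł = 499700 zł
  499700 zł × 22% = 109934 zł

109934 zł ≤ 180144 zł, so no add-on is due.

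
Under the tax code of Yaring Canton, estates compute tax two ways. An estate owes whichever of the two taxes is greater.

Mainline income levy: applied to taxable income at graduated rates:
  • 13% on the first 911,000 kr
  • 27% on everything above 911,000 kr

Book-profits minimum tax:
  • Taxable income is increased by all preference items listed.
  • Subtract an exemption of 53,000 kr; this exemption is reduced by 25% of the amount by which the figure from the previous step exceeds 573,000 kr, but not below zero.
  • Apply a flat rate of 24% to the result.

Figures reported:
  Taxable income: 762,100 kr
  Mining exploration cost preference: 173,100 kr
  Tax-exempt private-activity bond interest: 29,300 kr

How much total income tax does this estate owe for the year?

Book-profits minimum tax:
  Adjusted income: 762,100 kr + 173,100 kr + 29,300 kr = 964,500 kr
  Exemption: 25% × (964,500 kr − 573,000 kr) = 97,875 kr ≥ 53,000 kr, so the exemption is fully phased out
  Base: 964,500 kr − 0 kr = 964,500 kr
  964,500 kr × 24% = 231,480 kr

Mainline income levy:
  762,100 kr × 13% = 99,073 kr

231,480 kr > 99,073 kr, so the book-profits minimum tax is the binding amount.

231,480 kr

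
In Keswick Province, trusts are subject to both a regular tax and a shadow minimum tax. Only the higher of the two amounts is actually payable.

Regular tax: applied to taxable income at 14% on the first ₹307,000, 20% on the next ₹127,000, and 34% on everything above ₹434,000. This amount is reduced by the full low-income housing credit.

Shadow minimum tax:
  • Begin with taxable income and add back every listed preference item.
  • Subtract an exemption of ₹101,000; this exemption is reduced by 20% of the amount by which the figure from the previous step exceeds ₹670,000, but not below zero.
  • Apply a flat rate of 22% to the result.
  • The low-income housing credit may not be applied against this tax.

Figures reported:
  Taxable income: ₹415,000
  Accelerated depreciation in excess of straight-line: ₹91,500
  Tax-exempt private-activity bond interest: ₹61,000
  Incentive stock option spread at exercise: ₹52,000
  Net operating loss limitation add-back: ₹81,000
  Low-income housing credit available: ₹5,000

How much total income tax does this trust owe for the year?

Shadow minimum tax:
  Adjusted income: ₹415,000 + ₹91,500 + ₹61,000 + ₹52,000 + ₹81,000 = ₹700,500
  Exemption: ₹101,000 − 20% × (₹700,500 − ₹670,000) = ₹101,000 − ₹6,100 = ₹94,900
  Base: ₹700,500 − ₹94,900 = ₹605,600
  ₹605,600 × 22% = ₹133,232

Regular tax:
  ₹307,000 × 14% = ₹42,980
  ₹108,000 × 20% = ₹21,600
  → ₹64,580
  Less low-income housing credit ₹5,000 → ₹59,580

₹133,232 > ₹59,580, so the shadow minimum tax is the binding amount.

₹133,232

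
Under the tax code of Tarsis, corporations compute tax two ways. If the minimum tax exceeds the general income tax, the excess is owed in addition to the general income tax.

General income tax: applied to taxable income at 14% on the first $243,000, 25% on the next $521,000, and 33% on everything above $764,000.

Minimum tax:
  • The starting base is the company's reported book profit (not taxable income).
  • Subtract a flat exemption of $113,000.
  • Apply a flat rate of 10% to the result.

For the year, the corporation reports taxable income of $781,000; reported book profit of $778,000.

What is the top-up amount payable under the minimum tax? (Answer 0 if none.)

General income tax:
  $243,000 × 14% = $34,020
  $521,000 × 25% = $130,250
  $17,000 × 33% = $5,610
  → $169,880

Minimum tax:
  Base (reported book profit): $778,000
  Less exemption $113,000 → base $665,000
  $665,000 × 10% = $66,500

$66,500 ≤ $169,880, so no add-on is due.

$0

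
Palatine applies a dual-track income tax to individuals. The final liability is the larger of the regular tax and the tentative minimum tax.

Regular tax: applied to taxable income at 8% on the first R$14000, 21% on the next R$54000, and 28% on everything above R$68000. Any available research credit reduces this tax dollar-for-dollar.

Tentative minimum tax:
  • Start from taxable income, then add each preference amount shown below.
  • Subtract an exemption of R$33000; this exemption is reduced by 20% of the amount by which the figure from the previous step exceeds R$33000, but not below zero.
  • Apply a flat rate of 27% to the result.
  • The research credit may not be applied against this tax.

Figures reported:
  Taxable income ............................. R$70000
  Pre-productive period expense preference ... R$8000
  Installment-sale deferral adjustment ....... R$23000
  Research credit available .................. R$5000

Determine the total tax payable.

R$22032

Tentative minimum tax:
  Adjusted income: R$70000 + R$8000 + R$23000 = R$101000
  Exemption: R$33000 − 20% × (R$101000 − R$33000) = R$33000 − R$13600 = R$19400
  Base: R$101000 − R$19400 = R$81600
  R$81600 × 27% = R$22032

Regular tax:
  R$14000 × 8% = R$1120
  R$54000 × 21% = R$11340
  R$2000 × 28% = R$560
  → R$13020
  Less research credit R$5000 → R$8020

R$22032 > R$8020, so the tentative minimum tax is the binding amount.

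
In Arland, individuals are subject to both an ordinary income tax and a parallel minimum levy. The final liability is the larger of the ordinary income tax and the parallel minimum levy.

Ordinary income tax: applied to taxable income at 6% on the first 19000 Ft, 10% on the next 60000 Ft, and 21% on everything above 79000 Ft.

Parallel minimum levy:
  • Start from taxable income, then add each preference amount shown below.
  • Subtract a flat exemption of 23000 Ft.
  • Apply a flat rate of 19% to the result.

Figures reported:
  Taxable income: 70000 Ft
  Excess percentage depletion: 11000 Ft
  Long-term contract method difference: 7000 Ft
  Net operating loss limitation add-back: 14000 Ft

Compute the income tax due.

15010 Ft

Parallel minimum levy:
  Adjusted income: 70000 Ft + 11000 Ft + 7000 Ft + 14000 Ft = 102000 Ft
  Less exemption 23000 Ft → base 79000 Ft
  79000 Ft × 19% = 15010 Ft

Ordinary income tax:
  19000 Ft × 6% = 1140 Ft
  51000 Ft × 10% = 5100 Ft
  → 6240 Ft

15010 Ft > 6240 Ft, so the parallel minimum levy is the binding amount.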